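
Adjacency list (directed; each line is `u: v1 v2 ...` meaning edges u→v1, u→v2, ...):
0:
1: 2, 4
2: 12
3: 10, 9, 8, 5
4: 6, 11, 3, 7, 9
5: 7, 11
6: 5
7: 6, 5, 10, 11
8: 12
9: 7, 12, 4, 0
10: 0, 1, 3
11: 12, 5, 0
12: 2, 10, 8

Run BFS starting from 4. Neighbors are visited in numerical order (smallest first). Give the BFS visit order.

4, 3, 6, 7, 9, 11, 5, 8, 10, 0, 12, 1, 2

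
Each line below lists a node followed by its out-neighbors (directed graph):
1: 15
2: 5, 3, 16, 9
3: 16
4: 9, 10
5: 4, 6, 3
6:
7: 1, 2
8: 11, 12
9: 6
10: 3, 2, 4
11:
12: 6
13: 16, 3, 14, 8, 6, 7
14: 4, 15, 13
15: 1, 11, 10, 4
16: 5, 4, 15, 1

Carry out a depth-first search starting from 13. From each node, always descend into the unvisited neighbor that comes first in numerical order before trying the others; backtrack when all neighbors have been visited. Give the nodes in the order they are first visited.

Visit 13
13 → 3
3 → 16
16 → 1
1 → 15
15 → 4
4 → 9
9 → 6
4 → 10
10 → 2
2 → 5
15 → 11
13 → 7
13 → 8
8 → 12
13 → 14

13 -> 3 -> 16 -> 1 -> 15 -> 4 -> 9 -> 6 -> 10 -> 2 -> 5 -> 11 -> 7 -> 8 -> 12 -> 14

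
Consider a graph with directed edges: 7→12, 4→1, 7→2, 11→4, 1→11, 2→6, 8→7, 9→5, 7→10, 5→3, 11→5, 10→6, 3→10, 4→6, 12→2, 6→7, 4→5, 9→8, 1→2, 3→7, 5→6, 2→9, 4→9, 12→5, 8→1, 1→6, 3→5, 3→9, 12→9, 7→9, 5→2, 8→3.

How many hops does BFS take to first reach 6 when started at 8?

2

Level 0: 8
Level 1: 1, 3, 7
Level 2: 2, 5, 6, 9, 10, 11, 12
Level 3: 4
6 first appears at level 2.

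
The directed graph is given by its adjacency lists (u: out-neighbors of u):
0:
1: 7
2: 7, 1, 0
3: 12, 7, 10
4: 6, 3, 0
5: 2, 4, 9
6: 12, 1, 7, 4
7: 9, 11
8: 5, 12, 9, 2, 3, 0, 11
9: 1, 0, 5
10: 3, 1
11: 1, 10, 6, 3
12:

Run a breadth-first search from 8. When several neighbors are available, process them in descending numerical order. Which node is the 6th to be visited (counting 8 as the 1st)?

3

Visit 8; enqueue 12, 11, 9, 5, 3, 2, 0 → queue [12, 11, 9, 5, 3, 2, 0]
Visit 12 → queue [11, 9, 5, 3, 2, 0]
Visit 11; enqueue 10, 6, 1 → queue [9, 5, 3, 2, 0, 10, 6, 1]
Visit 9 → queue [5, 3, 2, 0, 10, 6, 1]
Visit 5; enqueue 4 → queue [3, 2, 0, 10, 6, 1, 4]
Visit 3; enqueue 7 → queue [2, 0, 10, 6, 1, 4, 7]
Visit 2 → queue [0, 10, 6, 1, 4, 7]
Visit 0 → queue [10, 6, 1, 4, 7]
Visit 10 → queue [6, 1, 4, 7]
Visit 6 → queue [1, 4, 7]
Visit 1 → queue [4, 7]
Visit 4 → queue [7]
Visit 7 → queue []

Visit order: 8, 12, 11, 9, 5, 3, 2, 0, 10, 6, 1, 4, 7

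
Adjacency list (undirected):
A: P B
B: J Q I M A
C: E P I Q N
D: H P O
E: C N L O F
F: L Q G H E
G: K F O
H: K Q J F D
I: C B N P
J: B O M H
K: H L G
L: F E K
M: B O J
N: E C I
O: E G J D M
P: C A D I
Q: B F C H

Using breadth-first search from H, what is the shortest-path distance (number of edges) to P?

2

Level 0: H
Level 1: D, F, J, K, Q
Level 2: B, C, E, G, L, M, O, P
Level 3: A, I, N
P first appears at level 2.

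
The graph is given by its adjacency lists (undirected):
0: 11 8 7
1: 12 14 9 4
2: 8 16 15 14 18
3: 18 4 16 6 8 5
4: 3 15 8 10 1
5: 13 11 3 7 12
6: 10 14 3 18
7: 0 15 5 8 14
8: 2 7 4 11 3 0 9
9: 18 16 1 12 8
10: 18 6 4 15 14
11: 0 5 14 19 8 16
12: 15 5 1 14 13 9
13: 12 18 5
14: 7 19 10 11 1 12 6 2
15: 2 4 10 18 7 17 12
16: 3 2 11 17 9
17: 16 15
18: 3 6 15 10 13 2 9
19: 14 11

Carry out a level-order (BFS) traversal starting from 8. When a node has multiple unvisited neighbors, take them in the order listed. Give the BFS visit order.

Visit 8; enqueue 2, 7, 4, 11, 3, 0, 9 → queue [2, 7, 4, 11, 3, 0, 9]
Visit 2; enqueue 16, 15, 14, 18 → queue [7, 4, 11, 3, 0, 9, 16, 15, 14, 18]
Visit 7; enqueue 5 → queue [4, 11, 3, 0, 9, 16, 15, 14, 18, 5]
Visit 4; enqueue 10, 1 → queue [11, 3, 0, 9, 16, 15, 14, 18, 5, 10, 1]
Visit 11; enqueue 19 → queue [3, 0, 9, 16, 15, 14, 18, 5, 10, 1, 19]
Visit 3; enqueue 6 → queue [0, 9, 16, 15, 14, 18, 5, 10, 1, 19, 6]
Visit 0 → queue [9, 16, 15, 14, 18, 5, 10, 1, 19, 6]
Visit 9; enqueue 12 → queue [16, 15, 14, 18, 5, 10, 1, 19, 6, 12]
Visit 16; enqueue 17 → queue [15, 14, 18, 5, 10, 1, 19, 6, 12, 17]
Visit 15 → queue [14, 18, 5, 10, 1, 19, 6, 12, 17]
Visit 14 → queue [18, 5, 10, 1, 19, 6, 12, 17]
Visit 18; enqueue 13 → queue [5, 10, 1, 19, 6, 12, 17, 13]
Visit 5 → queue [10, 1, 19, 6, 12, 17, 13]
Visit 10 → queue [1, 19, 6, 12, 17, 13]
Visit 1 → queue [19, 6, 12, 17, 13]
Visit 19 → queue [6, 12, 17, 13]
Visit 6 → queue [12, 17, 13]
Visit 12 → queue [17, 13]
Visit 17 → queue [13]
Visit 13 → queue []

8, 2, 7, 4, 11, 3, 0, 9, 16, 15, 14, 18, 5, 10, 1, 19, 6, 12, 17, 13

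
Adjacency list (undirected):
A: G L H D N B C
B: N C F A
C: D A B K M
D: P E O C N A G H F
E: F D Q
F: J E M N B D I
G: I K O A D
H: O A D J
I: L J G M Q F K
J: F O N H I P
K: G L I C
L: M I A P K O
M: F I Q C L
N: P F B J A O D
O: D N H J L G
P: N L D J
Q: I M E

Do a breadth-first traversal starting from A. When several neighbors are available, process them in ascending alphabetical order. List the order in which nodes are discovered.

Visit A; enqueue B, C, D, G, H, L, N → queue [B, C, D, G, H, L, N]
Visit B; enqueue F → queue [C, D, G, H, L, N, F]
Visit C; enqueue K, M → queue [D, G, H, L, N, F, K, M]
Visit D; enqueue E, O, P → queue [G, H, L, N, F, K, M, E, O, P]
Visit G; enqueue I → queue [H, L, N, F, K, M, E, O, P, I]
Visit H; enqueue J → queue [L, N, F, K, M, E, O, P, I, J]
Visit L → queue [N, F, K, M, E, O, P, I, J]
Visit N → queue [F, K, M, E, O, P, I, J]
Visit F → queue [K, M, E, O, P, I, J]
Visit K → queue [M, E, O, P, I, J]
Visit M; enqueue Q → queue [E, O, P, I, J, Q]
Visit E → queue [O, P, I, J, Q]
Visit O → queue [P, I, J, Q]
Visit P → queue [I, J, Q]
Visit I → queue [J, Q]
Visit J → queue [Q]
Visit Q → queue []

A, B, C, D, G, H, L, N, F, K, M, E, O, P, I, J, Q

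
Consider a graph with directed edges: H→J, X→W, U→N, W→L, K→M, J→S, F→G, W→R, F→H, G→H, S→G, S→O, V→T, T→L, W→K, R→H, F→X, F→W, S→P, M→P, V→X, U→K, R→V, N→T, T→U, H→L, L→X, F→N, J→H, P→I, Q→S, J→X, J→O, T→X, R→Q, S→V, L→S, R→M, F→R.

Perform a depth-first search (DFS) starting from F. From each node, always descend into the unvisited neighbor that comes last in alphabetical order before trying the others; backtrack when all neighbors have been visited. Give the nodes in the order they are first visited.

F, X, W, R, V, T, U, N, K, M, P, I, L, S, O, G, H, J, Q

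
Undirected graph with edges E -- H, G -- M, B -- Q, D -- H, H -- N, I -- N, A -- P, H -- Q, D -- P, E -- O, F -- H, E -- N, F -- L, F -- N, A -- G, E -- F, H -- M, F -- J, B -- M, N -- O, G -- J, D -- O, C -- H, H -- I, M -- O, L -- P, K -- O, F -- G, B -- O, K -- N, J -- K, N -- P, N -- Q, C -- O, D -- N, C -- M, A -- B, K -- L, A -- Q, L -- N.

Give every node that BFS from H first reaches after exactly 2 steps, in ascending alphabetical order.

A, B, G, J, K, L, O, P

Level 0: H
Level 1: C, D, E, F, I, M, N, Q
Level 2: A, B, G, J, K, L, O, P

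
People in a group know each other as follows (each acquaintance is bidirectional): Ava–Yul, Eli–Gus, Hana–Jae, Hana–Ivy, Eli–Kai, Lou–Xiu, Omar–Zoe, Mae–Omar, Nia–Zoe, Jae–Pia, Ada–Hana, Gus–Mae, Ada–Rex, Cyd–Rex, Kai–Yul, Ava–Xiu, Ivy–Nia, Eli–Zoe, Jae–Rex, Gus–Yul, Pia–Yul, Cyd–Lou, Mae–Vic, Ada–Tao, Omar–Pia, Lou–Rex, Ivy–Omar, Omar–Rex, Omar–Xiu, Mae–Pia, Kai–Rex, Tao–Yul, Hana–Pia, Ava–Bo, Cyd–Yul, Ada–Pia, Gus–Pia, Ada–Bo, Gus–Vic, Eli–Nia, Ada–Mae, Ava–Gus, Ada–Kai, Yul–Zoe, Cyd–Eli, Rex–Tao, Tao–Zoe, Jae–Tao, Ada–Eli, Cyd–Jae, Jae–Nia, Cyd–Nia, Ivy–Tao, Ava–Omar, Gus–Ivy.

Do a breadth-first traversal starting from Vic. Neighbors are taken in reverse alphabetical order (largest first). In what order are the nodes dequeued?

Visit Vic; enqueue Mae, Gus → queue [Mae, Gus]
Visit Mae; enqueue Pia, Omar, Ada → queue [Gus, Pia, Omar, Ada]
Visit Gus; enqueue Yul, Ivy, Eli, Ava → queue [Pia, Omar, Ada, Yul, Ivy, Eli, Ava]
Visit Pia; enqueue Jae, Hana → queue [Omar, Ada, Yul, Ivy, Eli, Ava, Jae, Hana]
Visit Omar; enqueue Zoe, Xiu, Rex → queue [Ada, Yul, Ivy, Eli, Ava, Jae, Hana, Zoe, Xiu, Rex]
Visit Ada; enqueue Tao, Kai, Bo → queue [Yul, Ivy, Eli, Ava, Jae, Hana, Zoe, Xiu, Rex, Tao, Kai, Bo]
Visit Yul; enqueue Cyd → queue [Ivy, Eli, Ava, Jae, Hana, Zoe, Xiu, Rex, Tao, Kai, Bo, Cyd]
Visit Ivy; enqueue Nia → queue [Eli, Ava, Jae, Hana, Zoe, Xiu, Rex, Tao, Kai, Bo, Cyd, Nia]
Visit Eli → queue [Ava, Jae, Hana, Zoe, Xiu, Rex, Tao, Kai, Bo, Cyd, Nia]
Visit Ava → queue [Jae, Hana, Zoe, Xiu, Rex, Tao, Kai, Bo, Cyd, Nia]
Visit Jae → queue [Hana, Zoe, Xiu, Rex, Tao, Kai, Bo, Cyd, Nia]
Visit Hana → queue [Zoe, Xiu, Rex, Tao, Kai, Bo, Cyd, Nia]
Visit Zoe → queue [Xiu, Rex, Tao, Kai, Bo, Cyd, Nia]
Visit Xiu; enqueue Lou → queue [Rex, Tao, Kai, Bo, Cyd, Nia, Lou]
Visit Rex → queue [Tao, Kai, Bo, Cyd, Nia, Lou]
Visit Tao → queue [Kai, Bo, Cyd, Nia, Lou]
Visit Kai → queue [Bo, Cyd, Nia, Lou]
Visit Bo → queue [Cyd, Nia, Lou]
Visit Cyd → queue [Nia, Lou]
Visit Nia → queue [Lou]
Visit Lou → queue []

Vic, Mae, Gus, Pia, Omar, Ada, Yul, Ivy, Eli, Ava, Jae, Hana, Zoe, Xiu, Rex, Tao, Kai, Bo, Cyd, Nia, Lou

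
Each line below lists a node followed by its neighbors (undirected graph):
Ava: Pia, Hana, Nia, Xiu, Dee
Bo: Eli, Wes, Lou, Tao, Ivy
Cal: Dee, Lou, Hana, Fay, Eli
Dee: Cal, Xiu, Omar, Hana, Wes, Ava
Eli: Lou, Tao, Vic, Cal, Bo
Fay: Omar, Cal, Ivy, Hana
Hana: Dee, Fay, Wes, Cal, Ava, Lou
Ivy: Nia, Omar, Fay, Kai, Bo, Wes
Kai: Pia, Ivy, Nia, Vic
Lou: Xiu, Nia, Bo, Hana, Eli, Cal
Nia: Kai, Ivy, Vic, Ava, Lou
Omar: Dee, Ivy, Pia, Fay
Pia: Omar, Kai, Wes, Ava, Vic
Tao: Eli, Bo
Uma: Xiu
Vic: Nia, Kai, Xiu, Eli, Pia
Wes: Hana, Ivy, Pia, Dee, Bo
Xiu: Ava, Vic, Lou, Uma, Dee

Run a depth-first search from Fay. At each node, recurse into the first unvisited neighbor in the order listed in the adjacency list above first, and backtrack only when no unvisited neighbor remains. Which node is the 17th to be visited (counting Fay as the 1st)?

Hana

Visit Fay
Fay → Omar
Omar → Dee
Dee → Cal
Cal → Lou
Lou → Xiu
Xiu → Ava
Ava → Pia
Pia → Kai
Kai → Ivy
Ivy → Nia
Nia → Vic
Vic → Eli
Eli → Tao
Tao → Bo
Bo → Wes
Wes → Hana
Xiu → Uma

Visit order: Fay, Omar, Dee, Cal, Lou, Xiu, Ava, Pia, Kai, Ivy, Nia, Vic, Eli, Tao, Bo, Wes, Hana, Uma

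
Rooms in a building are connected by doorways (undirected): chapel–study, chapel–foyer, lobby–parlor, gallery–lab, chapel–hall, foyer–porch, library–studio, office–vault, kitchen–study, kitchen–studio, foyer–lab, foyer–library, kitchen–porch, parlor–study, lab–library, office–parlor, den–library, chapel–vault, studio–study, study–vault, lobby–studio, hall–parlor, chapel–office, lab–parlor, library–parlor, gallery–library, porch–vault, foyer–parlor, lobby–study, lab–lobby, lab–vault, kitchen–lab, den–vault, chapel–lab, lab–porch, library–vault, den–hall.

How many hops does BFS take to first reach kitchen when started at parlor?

2

Level 0: parlor
Level 1: foyer, hall, lab, library, lobby, office, study
Level 2: chapel, den, gallery, kitchen, porch, studio, vault
kitchen first appears at level 2.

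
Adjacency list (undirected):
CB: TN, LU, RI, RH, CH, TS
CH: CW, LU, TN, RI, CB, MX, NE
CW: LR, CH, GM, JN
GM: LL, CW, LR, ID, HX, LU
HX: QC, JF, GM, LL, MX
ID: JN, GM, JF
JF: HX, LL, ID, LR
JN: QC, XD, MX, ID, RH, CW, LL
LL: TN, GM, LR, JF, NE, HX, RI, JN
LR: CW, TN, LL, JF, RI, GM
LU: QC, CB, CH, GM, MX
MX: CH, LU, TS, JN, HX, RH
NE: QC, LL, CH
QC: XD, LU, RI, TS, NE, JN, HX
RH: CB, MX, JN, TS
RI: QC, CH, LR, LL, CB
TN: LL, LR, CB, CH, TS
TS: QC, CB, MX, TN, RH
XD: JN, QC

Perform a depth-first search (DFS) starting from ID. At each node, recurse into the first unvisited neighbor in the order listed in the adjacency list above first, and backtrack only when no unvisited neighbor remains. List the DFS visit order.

Visit ID
ID → JN
JN → QC
QC → XD
QC → LU
LU → CB
CB → TN
TN → LL
LL → GM
GM → CW
CW → LR
LR → JF
JF → HX
HX → MX
MX → CH
CH → RI
CH → NE
MX → TS
TS → RH

ID JN QC XD LU CB TN LL GM CW LR JF HX MX CH RI NE TS RH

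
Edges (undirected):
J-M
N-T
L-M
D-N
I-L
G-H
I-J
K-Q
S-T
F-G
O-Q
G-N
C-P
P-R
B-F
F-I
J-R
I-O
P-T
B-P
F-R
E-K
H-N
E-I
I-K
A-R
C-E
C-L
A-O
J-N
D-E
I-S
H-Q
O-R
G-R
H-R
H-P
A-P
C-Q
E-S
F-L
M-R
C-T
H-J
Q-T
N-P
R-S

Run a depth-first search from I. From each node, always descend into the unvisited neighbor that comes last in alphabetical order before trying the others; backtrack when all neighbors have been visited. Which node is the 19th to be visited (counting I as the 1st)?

D

Visit I
I → S
S → T
T → Q
Q → O
O → R
R → P
P → N
N → J
J → M
M → L
L → F
F → G
G → H
F → B
L → C
C → E
E → K
E → D
P → A

Visit order: I, S, T, Q, O, R, P, N, J, M, L, F, G, H, B, C, E, K, D, A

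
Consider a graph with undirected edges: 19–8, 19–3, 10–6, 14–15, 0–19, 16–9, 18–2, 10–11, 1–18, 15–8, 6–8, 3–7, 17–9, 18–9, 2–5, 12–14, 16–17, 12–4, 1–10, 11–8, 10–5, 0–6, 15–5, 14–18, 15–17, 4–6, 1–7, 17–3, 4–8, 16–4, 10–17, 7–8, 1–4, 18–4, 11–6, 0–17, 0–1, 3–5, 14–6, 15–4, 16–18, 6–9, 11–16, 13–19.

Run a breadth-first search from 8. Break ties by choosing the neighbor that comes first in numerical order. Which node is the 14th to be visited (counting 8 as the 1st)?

10

Visit 8; enqueue 4, 6, 7, 11, 15, 19 → queue [4, 6, 7, 11, 15, 19]
Visit 4; enqueue 1, 12, 16, 18 → queue [6, 7, 11, 15, 19, 1, 12, 16, 18]
Visit 6; enqueue 0, 9, 10, 14 → queue [7, 11, 15, 19, 1, 12, 16, 18, 0, 9, 10, 14]
Visit 7; enqueue 3 → queue [11, 15, 19, 1, 12, 16, 18, 0, 9, 10, 14, 3]
Visit 11 → queue [15, 19, 1, 12, 16, 18, 0, 9, 10, 14, 3]
Visit 15; enqueue 5, 17 → queue [19, 1, 12, 16, 18, 0, 9, 10, 14, 3, 5, 17]
Visit 19; enqueue 13 → queue [1, 12, 16, 18, 0, 9, 10, 14, 3, 5, 17, 13]
Visit 1 → queue [12, 16, 18, 0, 9, 10, 14, 3, 5, 17, 13]
Visit 12 → queue [16, 18, 0, 9, 10, 14, 3, 5, 17, 13]
Visit 16 → queue [18, 0, 9, 10, 14, 3, 5, 17, 13]
Visit 18; enqueue 2 → queue [0, 9, 10, 14, 3, 5, 17, 13, 2]
Visit 0 → queue [9, 10, 14, 3, 5, 17, 13, 2]
Visit 9 → queue [10, 14, 3, 5, 17, 13, 2]
Visit 10 → queue [14, 3, 5, 17, 13, 2]
Visit 14 → queue [3, 5, 17, 13, 2]
Visit 3 → queue [5, 17, 13, 2]
Visit 5 → queue [17, 13, 2]
Visit 17 → queue [13, 2]
Visit 13 → queue [2]
Visit 2 → queue []

Visit order: 8, 4, 6, 7, 11, 15, 19, 1, 12, 16, 18, 0, 9, 10, 14, 3, 5, 17, 13, 2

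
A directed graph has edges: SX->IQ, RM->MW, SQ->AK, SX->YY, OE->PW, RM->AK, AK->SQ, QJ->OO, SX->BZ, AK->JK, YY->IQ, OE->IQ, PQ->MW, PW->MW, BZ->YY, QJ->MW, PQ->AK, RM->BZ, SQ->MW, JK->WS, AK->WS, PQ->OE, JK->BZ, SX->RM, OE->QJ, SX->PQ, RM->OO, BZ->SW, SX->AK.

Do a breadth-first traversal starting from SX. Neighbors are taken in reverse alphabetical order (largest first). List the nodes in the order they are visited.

SX YY RM PQ IQ BZ AK OO MW OE SW WS SQ JK QJ PW

Visit SX; enqueue YY, RM, PQ, IQ, BZ, AK → queue [YY, RM, PQ, IQ, BZ, AK]
Visit YY → queue [RM, PQ, IQ, BZ, AK]
Visit RM; enqueue OO, MW → queue [PQ, IQ, BZ, AK, OO, MW]
Visit PQ; enqueue OE → queue [IQ, BZ, AK, OO, MW, OE]
Visit IQ → queue [BZ, AK, OO, MW, OE]
Visit BZ; enqueue SW → queue [AK, OO, MW, OE, SW]
Visit AK; enqueue WS, SQ, JK → queue [OO, MW, OE, SW, WS, SQ, JK]
Visit OO → queue [MW, OE, SW, WS, SQ, JK]
Visit MW → queue [OE, SW, WS, SQ, JK]
Visit OE; enqueue QJ, PW → queue [SW, WS, SQ, JK, QJ, PW]
Visit SW → queue [WS, SQ, JK, QJ, PW]
Visit WS → queue [SQ, JK, QJ, PW]
Visit SQ → queue [JK, QJ, PW]
Visit JK → queue [QJ, PW]
Visit QJ → queue [PW]
Visit PW → queue []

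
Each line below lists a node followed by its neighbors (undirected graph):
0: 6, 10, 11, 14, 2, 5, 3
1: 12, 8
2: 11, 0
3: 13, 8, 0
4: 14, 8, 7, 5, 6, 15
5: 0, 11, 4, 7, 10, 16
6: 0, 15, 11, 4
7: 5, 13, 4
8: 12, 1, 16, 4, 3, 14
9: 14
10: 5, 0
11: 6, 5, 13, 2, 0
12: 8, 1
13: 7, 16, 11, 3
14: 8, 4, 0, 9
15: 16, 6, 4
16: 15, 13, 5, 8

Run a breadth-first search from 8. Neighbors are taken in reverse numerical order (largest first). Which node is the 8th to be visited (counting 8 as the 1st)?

15

Visit 8; enqueue 16, 14, 12, 4, 3, 1 → queue [16, 14, 12, 4, 3, 1]
Visit 16; enqueue 15, 13, 5 → queue [14, 12, 4, 3, 1, 15, 13, 5]
Visit 14; enqueue 9, 0 → queue [12, 4, 3, 1, 15, 13, 5, 9, 0]
Visit 12 → queue [4, 3, 1, 15, 13, 5, 9, 0]
Visit 4; enqueue 7, 6 → queue [3, 1, 15, 13, 5, 9, 0, 7, 6]
Visit 3 → queue [1, 15, 13, 5, 9, 0, 7, 6]
Visit 1 → queue [15, 13, 5, 9, 0, 7, 6]
Visit 15 → queue [13, 5, 9, 0, 7, 6]
Visit 13; enqueue 11 → queue [5, 9, 0, 7, 6, 11]
Visit 5; enqueue 10 → queue [9, 0, 7, 6, 11, 10]
Visit 9 → queue [0, 7, 6, 11, 10]
Visit 0; enqueue 2 → queue [7, 6, 11, 10, 2]
Visit 7 → queue [6, 11, 10, 2]
Visit 6 → queue [11, 10, 2]
Visit 11 → queue [10, 2]
Visit 10 → queue [2]
Visit 2 → queue []

Visit order: 8, 16, 14, 12, 4, 3, 1, 15, 13, 5, 9, 0, 7, 6, 11, 10, 2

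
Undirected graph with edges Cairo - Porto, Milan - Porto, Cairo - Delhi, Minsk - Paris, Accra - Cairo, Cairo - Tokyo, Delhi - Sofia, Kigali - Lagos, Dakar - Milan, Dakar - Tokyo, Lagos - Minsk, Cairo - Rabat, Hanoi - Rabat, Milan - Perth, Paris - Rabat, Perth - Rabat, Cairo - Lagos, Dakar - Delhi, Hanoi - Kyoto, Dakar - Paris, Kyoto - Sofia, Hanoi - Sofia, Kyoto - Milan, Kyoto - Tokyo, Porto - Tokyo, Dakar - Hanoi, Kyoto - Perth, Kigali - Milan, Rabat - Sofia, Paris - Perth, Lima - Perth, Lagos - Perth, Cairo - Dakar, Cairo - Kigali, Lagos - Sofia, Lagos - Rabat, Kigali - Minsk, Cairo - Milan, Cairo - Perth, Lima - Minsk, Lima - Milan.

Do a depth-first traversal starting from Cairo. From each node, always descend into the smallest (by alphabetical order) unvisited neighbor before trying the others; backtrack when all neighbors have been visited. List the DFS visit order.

Cairo, Accra, Dakar, Delhi, Sofia, Hanoi, Kyoto, Milan, Kigali, Lagos, Minsk, Lima, Perth, Paris, Rabat, Porto, Tokyo

Visit Cairo
Cairo → Accra
Cairo → Dakar
Dakar → Delhi
Delhi → Sofia
Sofia → Hanoi
Hanoi → Kyoto
Kyoto → Milan
Milan → Kigali
Kigali → Lagos
Lagos → Minsk
Minsk → Lima
Lima → Perth
Perth → Paris
Paris → Rabat
Milan → Porto
Porto → Tokyo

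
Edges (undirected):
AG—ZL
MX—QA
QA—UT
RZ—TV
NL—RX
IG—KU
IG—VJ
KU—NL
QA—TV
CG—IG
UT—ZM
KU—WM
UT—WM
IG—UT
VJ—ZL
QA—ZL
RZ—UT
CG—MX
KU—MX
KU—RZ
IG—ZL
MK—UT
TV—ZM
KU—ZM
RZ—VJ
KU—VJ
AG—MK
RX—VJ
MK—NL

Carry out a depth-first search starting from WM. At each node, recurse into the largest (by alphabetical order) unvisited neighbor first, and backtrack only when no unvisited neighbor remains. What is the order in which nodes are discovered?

Visit WM
WM → UT
UT → ZM
ZM → TV
TV → RZ
RZ → VJ
VJ → ZL
ZL → QA
QA → MX
MX → KU
KU → NL
NL → RX
NL → MK
MK → AG
KU → IG
IG → CG

WM -> UT -> ZM -> TV -> RZ -> VJ -> ZL -> QA -> MX -> KU -> NL -> RX -> MK -> AG -> IG -> CG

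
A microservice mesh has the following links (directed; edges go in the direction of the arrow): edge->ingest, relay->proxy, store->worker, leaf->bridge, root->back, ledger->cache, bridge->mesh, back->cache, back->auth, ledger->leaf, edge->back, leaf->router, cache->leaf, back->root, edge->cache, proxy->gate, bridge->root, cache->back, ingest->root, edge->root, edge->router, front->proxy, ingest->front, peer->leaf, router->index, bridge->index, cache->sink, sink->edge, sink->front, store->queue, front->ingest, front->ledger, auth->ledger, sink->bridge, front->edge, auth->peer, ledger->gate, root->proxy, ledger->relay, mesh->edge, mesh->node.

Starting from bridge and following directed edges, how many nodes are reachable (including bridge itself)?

19

BFS from bridge visits: bridge, index, mesh, root, edge, node, back, proxy, cache, ingest, router, auth, gate, leaf, sink, front, ledger, peer, relay
Reachable nodes: 19 of 22 total.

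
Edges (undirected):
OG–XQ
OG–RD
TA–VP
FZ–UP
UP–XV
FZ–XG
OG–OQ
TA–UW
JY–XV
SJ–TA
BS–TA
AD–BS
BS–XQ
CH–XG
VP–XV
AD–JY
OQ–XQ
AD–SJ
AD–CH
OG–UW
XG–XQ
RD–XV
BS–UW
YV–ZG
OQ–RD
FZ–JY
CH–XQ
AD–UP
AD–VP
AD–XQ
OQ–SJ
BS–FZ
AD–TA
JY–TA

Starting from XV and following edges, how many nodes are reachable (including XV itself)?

16

BFS from XV visits: XV, JY, RD, UP, VP, AD, FZ, TA, OG, OQ, BS, CH, SJ, XQ, XG, UW
Reachable nodes: 16 of 18 total.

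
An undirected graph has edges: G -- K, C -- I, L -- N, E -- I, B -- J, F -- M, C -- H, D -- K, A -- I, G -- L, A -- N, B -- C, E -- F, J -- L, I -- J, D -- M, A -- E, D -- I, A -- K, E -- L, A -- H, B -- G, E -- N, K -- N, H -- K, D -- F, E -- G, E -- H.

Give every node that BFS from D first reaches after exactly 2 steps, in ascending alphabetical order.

Level 0: D
Level 1: F, I, K, M
Level 2: A, C, E, G, H, J, N
Level 3: B, L

A, C, E, G, H, J, N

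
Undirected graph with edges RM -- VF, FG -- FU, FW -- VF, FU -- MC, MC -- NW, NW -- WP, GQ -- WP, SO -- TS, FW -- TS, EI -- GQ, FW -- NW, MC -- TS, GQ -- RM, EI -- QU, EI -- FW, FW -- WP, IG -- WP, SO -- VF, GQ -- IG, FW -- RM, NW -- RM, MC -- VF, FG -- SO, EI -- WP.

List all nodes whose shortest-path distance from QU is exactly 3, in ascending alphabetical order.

Level 0: QU
Level 1: EI
Level 2: FW, GQ, WP
Level 3: IG, NW, RM, TS, VF
Level 4: MC, SO
Level 5: FG, FU

IG, NW, RM, TS, VF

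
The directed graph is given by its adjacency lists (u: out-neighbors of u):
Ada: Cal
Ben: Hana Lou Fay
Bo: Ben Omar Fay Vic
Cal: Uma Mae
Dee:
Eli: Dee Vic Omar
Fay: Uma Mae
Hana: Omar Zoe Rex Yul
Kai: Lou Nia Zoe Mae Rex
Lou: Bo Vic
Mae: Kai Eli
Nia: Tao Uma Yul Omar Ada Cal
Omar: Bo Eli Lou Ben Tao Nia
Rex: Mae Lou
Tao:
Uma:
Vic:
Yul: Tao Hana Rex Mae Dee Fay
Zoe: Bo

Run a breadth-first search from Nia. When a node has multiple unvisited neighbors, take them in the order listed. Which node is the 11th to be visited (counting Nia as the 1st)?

Dee

Visit Nia; enqueue Tao, Uma, Yul, Omar, Ada, Cal → queue [Tao, Uma, Yul, Omar, Ada, Cal]
Visit Tao → queue [Uma, Yul, Omar, Ada, Cal]
Visit Uma → queue [Yul, Omar, Ada, Cal]
Visit Yul; enqueue Hana, Rex, Mae, Dee, Fay → queue [Omar, Ada, Cal, Hana, Rex, Mae, Dee, Fay]
Visit Omar; enqueue Bo, Eli, Lou, Ben → queue [Ada, Cal, Hana, Rex, Mae, Dee, Fay, Bo, Eli, Lou, Ben]
Visit Ada → queue [Cal, Hana, Rex, Mae, Dee, Fay, Bo, Eli, Lou, Ben]
Visit Cal → queue [Hana, Rex, Mae, Dee, Fay, Bo, Eli, Lou, Ben]
Visit Hana; enqueue Zoe → queue [Rex, Mae, Dee, Fay, Bo, Eli, Lou, Ben, Zoe]
Visit Rex → queue [Mae, Dee, Fay, Bo, Eli, Lou, Ben, Zoe]
Visit Mae; enqueue Kai → queue [Dee, Fay, Bo, Eli, Lou, Ben, Zoe, Kai]
Visit Dee → queue [Fay, Bo, Eli, Lou, Ben, Zoe, Kai]
Visit Fay → queue [Bo, Eli, Lou, Ben, Zoe, Kai]
Visit Bo; enqueue Vic → queue [Eli, Lou, Ben, Zoe, Kai, Vic]
Visit Eli → queue [Lou, Ben, Zoe, Kai, Vic]
Visit Lou → queue [Ben, Zoe, Kai, Vic]
Visit Ben → queue [Zoe, Kai, Vic]
Visit Zoe → queue [Kai, Vic]
Visit Kai → queue [Vic]
Visit Vic → queue []

Visit order: Nia, Tao, Uma, Yul, Omar, Ada, Cal, Hana, Rex, Mae, Dee, Fay, Bo, Eli, Lou, Ben, Zoe, Kai, Vic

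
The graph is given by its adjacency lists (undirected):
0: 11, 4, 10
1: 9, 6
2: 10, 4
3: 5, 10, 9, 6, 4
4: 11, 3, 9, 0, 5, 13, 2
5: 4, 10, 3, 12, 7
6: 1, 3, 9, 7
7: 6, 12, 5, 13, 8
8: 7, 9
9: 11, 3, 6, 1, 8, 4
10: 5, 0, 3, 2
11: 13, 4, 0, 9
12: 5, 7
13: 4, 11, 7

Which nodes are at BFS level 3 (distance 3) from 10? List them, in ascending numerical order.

Level 0: 10
Level 1: 0, 2, 3, 5
Level 2: 4, 6, 7, 9, 11, 12
Level 3: 1, 8, 13

1, 8, 13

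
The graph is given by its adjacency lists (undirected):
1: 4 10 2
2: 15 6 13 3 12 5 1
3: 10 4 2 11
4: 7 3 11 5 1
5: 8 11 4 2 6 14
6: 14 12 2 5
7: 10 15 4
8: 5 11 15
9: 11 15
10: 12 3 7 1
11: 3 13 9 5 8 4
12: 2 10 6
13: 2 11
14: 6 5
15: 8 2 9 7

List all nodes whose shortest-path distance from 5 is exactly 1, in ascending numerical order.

Level 0: 5
Level 1: 2, 4, 6, 8, 11, 14
Level 2: 1, 3, 7, 9, 12, 13, 15
Level 3: 10

2, 4, 6, 8, 11, 14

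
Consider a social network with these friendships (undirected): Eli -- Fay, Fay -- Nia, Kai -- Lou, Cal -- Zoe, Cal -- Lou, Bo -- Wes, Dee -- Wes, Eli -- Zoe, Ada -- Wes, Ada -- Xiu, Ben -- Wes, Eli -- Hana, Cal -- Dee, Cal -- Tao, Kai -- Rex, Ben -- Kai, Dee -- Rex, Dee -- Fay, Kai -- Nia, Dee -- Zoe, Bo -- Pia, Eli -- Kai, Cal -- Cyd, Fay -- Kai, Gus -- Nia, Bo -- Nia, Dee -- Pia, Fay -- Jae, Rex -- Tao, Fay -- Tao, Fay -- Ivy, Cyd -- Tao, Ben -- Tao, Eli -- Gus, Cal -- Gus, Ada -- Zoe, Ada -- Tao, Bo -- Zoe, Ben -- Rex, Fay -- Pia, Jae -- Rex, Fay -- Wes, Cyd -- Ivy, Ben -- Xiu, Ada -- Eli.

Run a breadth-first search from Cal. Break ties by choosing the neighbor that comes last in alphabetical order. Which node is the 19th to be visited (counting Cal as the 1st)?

Hana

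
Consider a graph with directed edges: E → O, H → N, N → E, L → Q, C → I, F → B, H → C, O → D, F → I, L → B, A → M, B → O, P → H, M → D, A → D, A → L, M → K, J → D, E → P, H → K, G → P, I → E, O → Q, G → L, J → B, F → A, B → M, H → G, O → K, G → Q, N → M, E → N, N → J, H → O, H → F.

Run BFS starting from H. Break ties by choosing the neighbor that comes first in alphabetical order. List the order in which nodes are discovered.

Visit H; enqueue C, F, G, K, N, O → queue [C, F, G, K, N, O]
Visit C; enqueue I → queue [F, G, K, N, O, I]
Visit F; enqueue A, B → queue [G, K, N, O, I, A, B]
Visit G; enqueue L, P, Q → queue [K, N, O, I, A, B, L, P, Q]
Visit K → queue [N, O, I, A, B, L, P, Q]
Visit N; enqueue E, J, M → queue [O, I, A, B, L, P, Q, E, J, M]
Visit O; enqueue D → queue [I, A, B, L, P, Q, E, J, M, D]
Visit I → queue [A, B, L, P, Q, E, J, M, D]
Visit A → queue [B, L, P, Q, E, J, M, D]
Visit B → queue [L, P, Q, E, J, M, D]
Visit L → queue [P, Q, E, J, M, D]
Visit P → queue [Q, E, J, M, D]
Visit Q → queue [E, J, M, D]
Visit E → queue [J, M, D]
Visit J → queue [M, D]
Visit M → queue [D]
Visit D → queue []

H → C → F → G → K → N → O → I → A → B → L → P → Q → E → J → M → D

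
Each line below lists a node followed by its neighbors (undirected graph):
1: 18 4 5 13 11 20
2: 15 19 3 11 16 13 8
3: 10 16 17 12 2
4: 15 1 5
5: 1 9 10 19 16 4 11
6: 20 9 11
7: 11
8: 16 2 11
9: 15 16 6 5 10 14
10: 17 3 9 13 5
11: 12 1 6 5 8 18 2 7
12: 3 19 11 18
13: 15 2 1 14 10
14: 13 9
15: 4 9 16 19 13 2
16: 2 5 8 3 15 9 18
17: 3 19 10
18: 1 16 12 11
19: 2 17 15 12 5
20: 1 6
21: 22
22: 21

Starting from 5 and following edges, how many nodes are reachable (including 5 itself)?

20

BFS from 5 visits: 5, 1, 9, 10, 19, 16, 4, 11, 18, 13, 20, 15, 6, 14, 17, 3, 2, 12, 8, 7
Reachable nodes: 20 of 22 total.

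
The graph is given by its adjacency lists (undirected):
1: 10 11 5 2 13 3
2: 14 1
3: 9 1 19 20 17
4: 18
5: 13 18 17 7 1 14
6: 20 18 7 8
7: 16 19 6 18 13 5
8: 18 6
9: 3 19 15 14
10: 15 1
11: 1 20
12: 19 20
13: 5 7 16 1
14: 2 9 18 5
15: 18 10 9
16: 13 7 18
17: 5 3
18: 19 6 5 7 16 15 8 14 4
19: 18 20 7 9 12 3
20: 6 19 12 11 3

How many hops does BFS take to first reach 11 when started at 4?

Level 0: 4
Level 1: 18
Level 2: 5, 6, 7, 8, 14, 15, 16, 19
Level 3: 1, 2, 3, 9, 10, 12, 13, 17, 20
Level 4: 11
11 first appears at level 4.

4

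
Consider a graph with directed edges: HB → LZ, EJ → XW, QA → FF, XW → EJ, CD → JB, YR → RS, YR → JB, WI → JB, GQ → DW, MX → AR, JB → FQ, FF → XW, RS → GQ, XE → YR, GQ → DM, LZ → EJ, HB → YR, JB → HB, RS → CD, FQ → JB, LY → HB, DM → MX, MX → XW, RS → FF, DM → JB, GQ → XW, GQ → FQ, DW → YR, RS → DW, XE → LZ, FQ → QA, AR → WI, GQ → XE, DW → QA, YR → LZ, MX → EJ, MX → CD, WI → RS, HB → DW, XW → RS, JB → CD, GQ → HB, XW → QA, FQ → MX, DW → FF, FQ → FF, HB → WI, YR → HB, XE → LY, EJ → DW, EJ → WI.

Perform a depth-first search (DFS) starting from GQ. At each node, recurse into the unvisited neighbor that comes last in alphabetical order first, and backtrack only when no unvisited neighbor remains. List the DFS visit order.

GQ XW RS FF DW YR LZ EJ WI JB HB FQ QA MX CD AR XE LY DM

Visit GQ
GQ → XW
XW → RS
RS → FF
RS → DW
DW → YR
YR → LZ
LZ → EJ
EJ → WI
WI → JB
JB → HB
JB → FQ
FQ → QA
FQ → MX
MX → CD
MX → AR
GQ → XE
XE → LY
GQ → DM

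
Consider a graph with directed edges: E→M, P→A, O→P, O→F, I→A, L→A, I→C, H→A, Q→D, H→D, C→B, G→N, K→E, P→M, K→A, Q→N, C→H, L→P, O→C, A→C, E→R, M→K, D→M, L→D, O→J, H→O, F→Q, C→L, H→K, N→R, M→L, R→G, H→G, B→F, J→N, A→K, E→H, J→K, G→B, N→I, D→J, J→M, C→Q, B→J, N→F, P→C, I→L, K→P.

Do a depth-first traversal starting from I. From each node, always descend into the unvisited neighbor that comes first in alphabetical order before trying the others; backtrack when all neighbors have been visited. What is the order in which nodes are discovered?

I, A, C, B, F, Q, D, J, K, E, H, G, N, R, O, P, M, L

Visit I
I → A
A → C
C → B
B → F
F → Q
Q → D
D → J
J → K
K → E
E → H
H → G
G → N
N → R
H → O
O → P
P → M
M → L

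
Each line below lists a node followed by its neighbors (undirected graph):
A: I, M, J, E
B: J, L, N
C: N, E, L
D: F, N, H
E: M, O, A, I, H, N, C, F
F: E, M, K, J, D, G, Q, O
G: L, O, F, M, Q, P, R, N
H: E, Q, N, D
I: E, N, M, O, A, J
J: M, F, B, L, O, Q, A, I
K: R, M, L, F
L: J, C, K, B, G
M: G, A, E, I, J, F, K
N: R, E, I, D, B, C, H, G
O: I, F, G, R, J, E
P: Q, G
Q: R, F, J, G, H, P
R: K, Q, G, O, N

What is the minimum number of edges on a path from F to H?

2

Level 0: F
Level 1: D, E, G, J, K, M, O, Q
Level 2: A, B, C, H, I, L, N, P, R
H first appears at level 2.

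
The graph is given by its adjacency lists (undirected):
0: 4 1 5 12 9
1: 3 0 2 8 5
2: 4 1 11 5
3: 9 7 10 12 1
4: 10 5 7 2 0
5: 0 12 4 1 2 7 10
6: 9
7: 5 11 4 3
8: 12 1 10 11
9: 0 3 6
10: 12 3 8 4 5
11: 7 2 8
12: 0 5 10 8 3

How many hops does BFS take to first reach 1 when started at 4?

2

Level 0: 4
Level 1: 0, 2, 5, 7, 10
Level 2: 1, 3, 8, 9, 11, 12
Level 3: 6
1 first appears at level 2.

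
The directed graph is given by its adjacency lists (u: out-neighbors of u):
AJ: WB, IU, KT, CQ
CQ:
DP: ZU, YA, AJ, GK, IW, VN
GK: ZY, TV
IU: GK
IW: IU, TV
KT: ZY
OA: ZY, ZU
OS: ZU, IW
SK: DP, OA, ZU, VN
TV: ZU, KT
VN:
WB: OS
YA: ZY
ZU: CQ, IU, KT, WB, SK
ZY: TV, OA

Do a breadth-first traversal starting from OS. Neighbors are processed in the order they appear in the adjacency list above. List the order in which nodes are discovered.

Visit OS; enqueue ZU, IW → queue [ZU, IW]
Visit ZU; enqueue CQ, IU, KT, WB, SK → queue [IW, CQ, IU, KT, WB, SK]
Visit IW; enqueue TV → queue [CQ, IU, KT, WB, SK, TV]
Visit CQ → queue [IU, KT, WB, SK, TV]
Visit IU; enqueue GK → queue [KT, WB, SK, TV, GK]
Visit KT; enqueue ZY → queue [WB, SK, TV, GK, ZY]
Visit WB → queue [SK, TV, GK, ZY]
Visit SK; enqueue DP, OA, VN → queue [TV, GK, ZY, DP, OA, VN]
Visit TV → queue [GK, ZY, DP, OA, VN]
Visit GK → queue [ZY, DP, OA, VN]
Visit ZY → queue [DP, OA, VN]
Visit DP; enqueue YA, AJ → queue [OA, VN, YA, AJ]
Visit OA → queue [VN, YA, AJ]
Visit VN → queue [YA, AJ]
Visit YA → queue [AJ]
Visit AJ → queue []

OS, ZU, IW, CQ, IU, KT, WB, SK, TV, GK, ZY, DP, OA, VN, YA, AJ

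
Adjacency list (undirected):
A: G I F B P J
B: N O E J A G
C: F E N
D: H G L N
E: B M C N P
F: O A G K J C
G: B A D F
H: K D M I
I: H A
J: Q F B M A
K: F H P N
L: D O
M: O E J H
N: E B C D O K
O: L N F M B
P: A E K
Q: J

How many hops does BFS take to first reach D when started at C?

2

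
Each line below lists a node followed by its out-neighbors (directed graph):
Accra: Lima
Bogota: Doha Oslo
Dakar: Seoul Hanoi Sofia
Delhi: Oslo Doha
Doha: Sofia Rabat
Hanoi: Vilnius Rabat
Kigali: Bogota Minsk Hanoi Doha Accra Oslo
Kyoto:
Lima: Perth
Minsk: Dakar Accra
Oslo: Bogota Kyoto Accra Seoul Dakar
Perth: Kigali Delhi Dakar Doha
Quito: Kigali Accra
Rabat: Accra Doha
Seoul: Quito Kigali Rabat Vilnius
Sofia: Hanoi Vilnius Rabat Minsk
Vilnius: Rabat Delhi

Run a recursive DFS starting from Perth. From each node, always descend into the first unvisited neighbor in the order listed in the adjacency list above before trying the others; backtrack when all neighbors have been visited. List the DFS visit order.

Perth, Kigali, Bogota, Doha, Sofia, Hanoi, Vilnius, Rabat, Accra, Lima, Delhi, Oslo, Kyoto, Seoul, Quito, Dakar, Minsk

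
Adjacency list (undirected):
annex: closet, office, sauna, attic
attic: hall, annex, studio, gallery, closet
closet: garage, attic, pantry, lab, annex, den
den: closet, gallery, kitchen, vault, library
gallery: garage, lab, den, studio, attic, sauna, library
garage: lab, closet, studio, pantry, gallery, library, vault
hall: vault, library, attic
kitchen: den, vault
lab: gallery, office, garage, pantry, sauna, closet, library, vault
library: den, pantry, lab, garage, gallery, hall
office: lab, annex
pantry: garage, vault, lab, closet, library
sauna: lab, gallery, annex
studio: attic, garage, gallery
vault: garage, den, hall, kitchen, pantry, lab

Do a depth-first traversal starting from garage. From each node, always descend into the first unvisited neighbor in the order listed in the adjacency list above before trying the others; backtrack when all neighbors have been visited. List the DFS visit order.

garage, lab, gallery, den, closet, attic, hall, vault, kitchen, pantry, library, annex, office, sauna, studio

Visit garage
garage → lab
lab → gallery
gallery → den
den → closet
closet → attic
attic → hall
hall → vault
vault → kitchen
vault → pantry
pantry → library
attic → annex
annex → office
annex → sauna
attic → studio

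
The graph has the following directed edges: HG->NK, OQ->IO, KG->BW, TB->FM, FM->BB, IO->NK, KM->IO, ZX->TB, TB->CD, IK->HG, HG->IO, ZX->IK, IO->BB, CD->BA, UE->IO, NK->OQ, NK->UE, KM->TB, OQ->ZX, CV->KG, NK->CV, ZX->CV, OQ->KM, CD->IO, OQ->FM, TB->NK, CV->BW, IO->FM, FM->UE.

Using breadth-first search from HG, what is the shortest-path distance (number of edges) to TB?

4

Level 0: HG
Level 1: IO, NK
Level 2: BB, CV, FM, OQ, UE
Level 3: BW, KG, KM, ZX
Level 4: IK, TB
Level 5: CD
Level 6: BA
TB first appears at level 4.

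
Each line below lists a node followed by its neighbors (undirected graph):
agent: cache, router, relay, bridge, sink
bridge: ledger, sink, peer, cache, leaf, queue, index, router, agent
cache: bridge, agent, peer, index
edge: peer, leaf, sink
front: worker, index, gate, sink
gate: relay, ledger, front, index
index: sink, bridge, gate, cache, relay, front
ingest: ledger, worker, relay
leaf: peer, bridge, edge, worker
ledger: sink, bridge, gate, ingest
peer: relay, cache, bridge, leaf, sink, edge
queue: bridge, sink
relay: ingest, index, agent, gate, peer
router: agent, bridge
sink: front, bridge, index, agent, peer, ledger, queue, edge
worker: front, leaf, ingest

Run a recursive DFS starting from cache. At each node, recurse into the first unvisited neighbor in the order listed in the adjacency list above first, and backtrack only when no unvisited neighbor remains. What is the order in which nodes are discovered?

cache, bridge, ledger, sink, front, worker, leaf, peer, relay, ingest, index, gate, agent, router, edge, queue

Visit cache
cache → bridge
bridge → ledger
ledger → sink
sink → front
front → worker
worker → leaf
leaf → peer
peer → relay
relay → ingest
relay → index
index → gate
relay → agent
agent → router
peer → edge
sink → queue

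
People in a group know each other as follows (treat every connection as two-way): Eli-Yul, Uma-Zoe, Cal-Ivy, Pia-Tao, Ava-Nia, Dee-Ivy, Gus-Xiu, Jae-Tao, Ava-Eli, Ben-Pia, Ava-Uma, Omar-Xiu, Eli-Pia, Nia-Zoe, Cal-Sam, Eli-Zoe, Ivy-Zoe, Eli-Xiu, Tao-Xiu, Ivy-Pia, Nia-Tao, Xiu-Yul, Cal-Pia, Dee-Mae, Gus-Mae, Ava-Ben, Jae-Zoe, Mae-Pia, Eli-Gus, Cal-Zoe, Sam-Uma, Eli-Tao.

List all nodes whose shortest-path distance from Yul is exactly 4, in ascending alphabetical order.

Level 0: Yul
Level 1: Eli, Xiu
Level 2: Ava, Gus, Omar, Pia, Tao, Zoe
Level 3: Ben, Cal, Ivy, Jae, Mae, Nia, Uma
Level 4: Dee, Sam

Dee, Sam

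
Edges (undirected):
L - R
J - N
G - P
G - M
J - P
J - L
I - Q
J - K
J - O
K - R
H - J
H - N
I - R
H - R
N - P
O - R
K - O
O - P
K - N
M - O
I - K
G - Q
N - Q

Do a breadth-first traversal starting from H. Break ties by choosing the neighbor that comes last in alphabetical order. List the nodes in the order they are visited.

Visit H; enqueue R, N, J → queue [R, N, J]
Visit R; enqueue O, L, K, I → queue [N, J, O, L, K, I]
Visit N; enqueue Q, P → queue [J, O, L, K, I, Q, P]
Visit J → queue [O, L, K, I, Q, P]
Visit O; enqueue M → queue [L, K, I, Q, P, M]
Visit L → queue [K, I, Q, P, M]
Visit K → queue [I, Q, P, M]
Visit I → queue [Q, P, M]
Visit Q; enqueue G → queue [P, M, G]
Visit P → queue [M, G]
Visit M → queue [G]
Visit G → queue []

H, R, N, J, O, L, K, I, Q, P, M, G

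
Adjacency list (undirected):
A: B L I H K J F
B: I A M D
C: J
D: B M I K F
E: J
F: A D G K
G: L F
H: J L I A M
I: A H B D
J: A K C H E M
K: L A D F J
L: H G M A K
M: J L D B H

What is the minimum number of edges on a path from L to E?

Level 0: L
Level 1: A, G, H, K, M
Level 2: B, D, F, I, J
Level 3: C, E
E first appears at level 3.

3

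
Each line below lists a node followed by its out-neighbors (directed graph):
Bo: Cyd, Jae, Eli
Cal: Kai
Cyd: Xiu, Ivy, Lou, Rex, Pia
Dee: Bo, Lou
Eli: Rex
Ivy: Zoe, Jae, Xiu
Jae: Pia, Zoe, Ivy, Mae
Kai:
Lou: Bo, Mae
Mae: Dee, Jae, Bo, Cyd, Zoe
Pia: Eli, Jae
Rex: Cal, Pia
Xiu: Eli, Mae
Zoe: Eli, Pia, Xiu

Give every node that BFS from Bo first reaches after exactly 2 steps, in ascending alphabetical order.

Level 0: Bo
Level 1: Cyd, Eli, Jae
Level 2: Ivy, Lou, Mae, Pia, Rex, Xiu, Zoe
Level 3: Cal, Dee
Level 4: Kai

Ivy, Lou, Mae, Pia, Rex, Xiu, Zoe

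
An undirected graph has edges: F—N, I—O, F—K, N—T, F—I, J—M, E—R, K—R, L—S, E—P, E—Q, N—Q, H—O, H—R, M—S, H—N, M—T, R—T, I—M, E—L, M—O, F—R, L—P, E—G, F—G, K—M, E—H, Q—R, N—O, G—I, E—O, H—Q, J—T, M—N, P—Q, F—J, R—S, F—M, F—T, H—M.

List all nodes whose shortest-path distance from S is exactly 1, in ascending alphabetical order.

L, M, R

Level 0: S
Level 1: L, M, R
Level 2: E, F, H, I, J, K, N, O, P, Q, T
Level 3: G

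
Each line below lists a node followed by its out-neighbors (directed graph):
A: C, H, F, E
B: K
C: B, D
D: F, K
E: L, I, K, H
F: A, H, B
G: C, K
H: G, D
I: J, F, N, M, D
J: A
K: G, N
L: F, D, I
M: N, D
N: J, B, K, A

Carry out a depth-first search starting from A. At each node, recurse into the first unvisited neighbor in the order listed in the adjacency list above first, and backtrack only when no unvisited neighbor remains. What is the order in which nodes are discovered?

Visit A
A → C
C → B
B → K
K → G
K → N
N → J
C → D
D → F
F → H
A → E
E → L
L → I
I → M

A, C, B, K, G, N, J, D, F, H, E, L, I, M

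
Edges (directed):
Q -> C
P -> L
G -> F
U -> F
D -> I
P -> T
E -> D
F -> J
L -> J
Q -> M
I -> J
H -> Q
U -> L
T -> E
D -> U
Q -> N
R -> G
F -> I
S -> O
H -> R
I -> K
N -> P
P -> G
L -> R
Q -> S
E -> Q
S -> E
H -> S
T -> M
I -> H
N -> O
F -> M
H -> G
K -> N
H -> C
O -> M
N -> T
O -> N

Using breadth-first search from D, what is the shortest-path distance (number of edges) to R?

3

Level 0: D
Level 1: I, U
Level 2: F, H, J, K, L
Level 3: C, G, M, N, Q, R, S
Level 4: E, O, P, T
R first appears at level 3.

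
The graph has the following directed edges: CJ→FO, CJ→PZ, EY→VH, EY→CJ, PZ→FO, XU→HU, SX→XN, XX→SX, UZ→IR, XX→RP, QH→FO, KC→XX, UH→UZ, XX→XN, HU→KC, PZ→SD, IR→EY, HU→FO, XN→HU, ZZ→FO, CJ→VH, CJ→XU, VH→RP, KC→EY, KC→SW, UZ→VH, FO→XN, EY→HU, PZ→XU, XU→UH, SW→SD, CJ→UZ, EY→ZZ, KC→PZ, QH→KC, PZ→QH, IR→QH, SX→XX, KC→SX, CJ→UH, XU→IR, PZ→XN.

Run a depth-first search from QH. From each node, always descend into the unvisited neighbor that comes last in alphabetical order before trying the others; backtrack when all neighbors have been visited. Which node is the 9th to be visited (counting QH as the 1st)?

Visit QH
QH → KC
KC → XX
XX → XN
XN → HU
HU → FO
XX → SX
XX → RP
KC → SW
SW → SD
KC → PZ
PZ → XU
XU → UH
UH → UZ
UZ → VH
UZ → IR
IR → EY
EY → ZZ
EY → CJ

Visit order: QH, KC, XX, XN, HU, FO, SX, RP, SW, SD, PZ, XU, UH, UZ, VH, IR, EY, ZZ, CJ

SW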